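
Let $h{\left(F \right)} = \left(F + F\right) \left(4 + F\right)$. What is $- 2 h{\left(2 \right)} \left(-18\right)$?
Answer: $864$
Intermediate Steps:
$h{\left(F \right)} = 2 F \left(4 + F\right)$
$- 2 h{\left(2 \right)} \left(-18\right) = - 2 \cdot 2 \cdot 2 \left(4 + 2\right) \left(-18\right) = - 2 \cdot 2 \cdot 2 \cdot 6 \left(-18\right) = \left(-2\right) 24 \left(-18\right) = \left(-48\right) \left(-18\right) = 864$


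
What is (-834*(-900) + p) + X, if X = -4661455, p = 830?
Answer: -3910025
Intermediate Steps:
(-834*(-900) + p) + X = (-834*(-900) + 830) - 4661455 = (750600 + 830) - 4661455 = 751430 - 4661455 = -3910025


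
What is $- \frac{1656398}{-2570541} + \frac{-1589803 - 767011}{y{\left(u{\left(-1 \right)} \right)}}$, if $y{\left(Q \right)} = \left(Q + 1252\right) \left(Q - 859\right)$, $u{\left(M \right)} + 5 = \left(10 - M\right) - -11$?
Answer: $\frac{1304690827763}{457769652903} \approx 2.8501$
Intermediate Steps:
$u{\left(M \right)} = 16 - M$ ($u{\left(M \right)} = -5 - \left(-21 + M\right) = 16 - M$)
$y{\left(Q \right)} = \left(-859 + Q\right) \left(1252 + Q\right)$ ($y{\left(Q \right)} = \left(1252 + Q\right) \left(-859 + Q\right) = \left(-859 + Q\right) \left(1252 + Q\right)$)
$- \frac{1656398}{-2570541} + \frac{-1589803 - 767011}{y{\left(u{\left(-1 \right)} \right)}} = - \frac{1656398}{-2570541} + \frac{-1589803 - 767011}{-1075468 + \left(16 - -1\right)^{2} + 393 \left(16 - -1\right)} = \left(-1656398\right) \left(- \frac{1}{2570541}\right) - \frac{2356814}{-1075468 + \left(16 + 1\right)^{2} + 393 \left(16 + 1\right)} = \frac{1656398}{2570541} - \frac{2356814}{-1075468 + 17^{2} + 393 \cdot 17} = \frac{1656398}{2570541} - \frac{2356814}{-1075468 + 289 + 6681} = \frac{1656398}{2570541} - \frac{2356814}{-1068498} = \frac{1656398}{2570541} - - \frac{1178407}{534249} = \frac{1656398}{2570541} + \frac{1178407}{534249} = \frac{1304690827763}{457769652903}$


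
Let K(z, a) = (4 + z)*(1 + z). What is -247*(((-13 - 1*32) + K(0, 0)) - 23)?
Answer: 15808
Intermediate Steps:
K(z, a) = (1 + z)*(4 + z)
-247*(((-13 - 1*32) + K(0, 0)) - 23) = -247*(((-13 - 1*32) + (4 + 0**2 + 5*0)) - 23) = -247*(((-13 - 32) + (4 + 0 + 0)) - 23) = -247*((-45 + 4) - 23) = -247*(-41 - 23) = -247*(-64) = 15808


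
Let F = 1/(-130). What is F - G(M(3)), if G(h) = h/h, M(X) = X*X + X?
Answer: -131/130 ≈ -1.0077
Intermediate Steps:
F = -1/130 ≈ -0.0076923
M(X) = X + X² (M(X) = X² + X = X + X²)
G(h) = 1
F - G(M(3)) = -1/130 - 1*1 = -1/130 - 1 = -131/130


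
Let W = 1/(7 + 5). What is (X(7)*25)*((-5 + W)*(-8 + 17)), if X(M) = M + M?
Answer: -30975/2 ≈ -15488.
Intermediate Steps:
X(M) = 2*M
W = 1/12 ≈ 0.083333
(X(7)*25)*((-5 + W)*(-8 + 17)) = ((2*7)*25)*((-5 + 1/12)*(-8 + 17)) = (14*25)*(-59/12*9) = 350*(-177/4) = -30975/2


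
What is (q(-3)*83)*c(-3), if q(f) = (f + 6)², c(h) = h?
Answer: -2241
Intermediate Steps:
q(f) = (6 + f)²
(q(-3)*83)*c(-3) = ((6 - 3)²*83)*(-3) = (3²*83)*(-3) = (9*83)*(-3) = 747*(-3) = -2241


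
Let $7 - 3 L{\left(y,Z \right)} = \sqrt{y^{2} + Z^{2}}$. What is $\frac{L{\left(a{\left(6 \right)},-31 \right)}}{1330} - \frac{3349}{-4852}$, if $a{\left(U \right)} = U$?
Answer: $\frac{956891}{1382820} - \frac{\sqrt{997}}{3990} \approx 0.68407$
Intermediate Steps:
$L{\left(y,Z \right)} = \frac{7}{3} - \frac{\sqrt{Z^{2} + y^{2}}}{3}$ ($L{\left(y,Z \right)} = \frac{7}{3} - \frac{\sqrt{y^{2} + Z^{2}}}{3} = \frac{7}{3} - \frac{\sqrt{Z^{2} + y^{2}}}{3}$)
$\frac{L{\left(a{\left(6 \right)},-31 \right)}}{1330} - \frac{3349}{-4852} = \frac{\frac{7}{3} - \frac{\sqrt{\left(-31\right)^{2} + 6^{2}}}{3}}{1330} - \frac{3349}{-4852} = \left(\frac{7}{3} - \frac{\sqrt{961 + 36}}{3}\right) \frac{1}{1330} - - \frac{3349}{4852} = \left(\frac{7}{3} - \frac{\sqrt{997}}{3}\right) \frac{1}{1330} + \frac{3349}{4852} = \left(\frac{1}{570} - \frac{\sqrt{997}}{3990}\right) + \frac{3349}{4852} = \frac{956891}{1382820} - \frac{\sqrt{997}}{3990}$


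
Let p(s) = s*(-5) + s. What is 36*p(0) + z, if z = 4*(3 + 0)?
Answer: 12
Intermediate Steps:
p(s) = -4*s (p(s) = -5*s + s = -4*s)
z = 12 (z = 4*3 = 12)
36*p(0) + z = 36*(-4*0) + 12 = 36*0 + 12 = 0 + 12 = 12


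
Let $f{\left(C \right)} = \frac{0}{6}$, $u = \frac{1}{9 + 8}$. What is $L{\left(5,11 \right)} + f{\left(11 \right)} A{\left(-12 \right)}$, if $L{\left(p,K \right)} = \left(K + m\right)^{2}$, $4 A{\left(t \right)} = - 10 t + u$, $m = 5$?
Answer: $256$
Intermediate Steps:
$u = \frac{1}{17} \approx 0.058824$
$f{\left(C \right)} = 0$ ($f{\left(C \right)} = 0 \cdot \frac{1}{6} = 0$)
$A{\left(t \right)} = \frac{1}{68} - \frac{5 t}{2}$ ($A{\left(t \right)} = \frac{- 10 t + \frac{1}{17}}{4} = \frac{\frac{1}{17} - 10 t}{4} = \frac{1}{68} - \frac{5 t}{2}$)
$L{\left(p,K \right)} = \left(5 + K\right)^{2}$ ($L{\left(p,K \right)} = \left(K + 5\right)^{2} = \left(5 + K\right)^{2}$)
$L{\left(5,11 \right)} + f{\left(11 \right)} A{\left(-12 \right)} = \left(5 + 11\right)^{2} + 0 \left(\frac{1}{68} - -30\right) = 16^{2} + 0 \left(\frac{1}{68} + 30\right) = 256 + 0 \cdot \frac{2041}{68} = 256 + 0 = 256$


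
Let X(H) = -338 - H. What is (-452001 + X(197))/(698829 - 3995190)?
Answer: 452536/3296361 ≈ 0.13728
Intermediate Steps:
(-452001 + X(197))/(698829 - 3995190) = (-452001 + (-338 - 1*197))/(698829 - 3995190) = (-452001 + (-338 - 197))/(-3296361) = (-452001 - 535)*(-1/3296361) = -452536*(-1/3296361) = 452536/3296361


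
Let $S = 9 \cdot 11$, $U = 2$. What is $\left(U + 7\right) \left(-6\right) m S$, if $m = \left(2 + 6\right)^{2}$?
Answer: $-342144$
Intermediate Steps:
$S = 99$
$m = 64$ ($m = 8^{2} = 64$)
$\left(U + 7\right) \left(-6\right) m S = \left(2 + 7\right) \left(-6\right) 64 \cdot 99 = 9 \left(-6\right) 64 \cdot 99 = \left(-54\right) 64 \cdot 99 = \left(-3456\right) 99 = -342144$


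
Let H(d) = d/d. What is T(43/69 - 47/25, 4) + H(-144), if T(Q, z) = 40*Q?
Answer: -16999/345 ≈ -49.272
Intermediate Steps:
H(d) = 1
T(43/69 - 47/25, 4) + H(-144) = 40*(43/69 - 47/25) + 1 = 40*(-2168/1725) + 1 = -17344/345 + 1 = -16999/345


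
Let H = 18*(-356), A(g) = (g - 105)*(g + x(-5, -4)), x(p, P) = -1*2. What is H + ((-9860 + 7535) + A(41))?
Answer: -11229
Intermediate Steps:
x(p, P) = -2
A(g) = (-105 + g)*(-2 + g) (A(g) = (g - 105)*(g - 2) = (-105 + g)*(-2 + g))
H = -6408
H + ((-9860 + 7535) + A(41)) = -6408 + ((-9860 + 7535) + (210 + 41² - 107*41)) = -6408 + (-2325 + (210 + 1681 - 4387)) = -6408 + (-2325 - 2496) = -6408 - 4821 = -11229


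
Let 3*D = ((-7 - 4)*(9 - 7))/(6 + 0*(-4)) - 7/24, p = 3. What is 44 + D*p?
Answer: 961/24 ≈ 40.042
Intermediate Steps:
D = -95/72 (D = (((-7 - 4)*(9 - 7))/(6 + 0*(-4)) - 7/24)/3 = ((-11*2)/(6 + 0) - 7*1/24)/3 = (-22/6 - 7/24)/3 = (-22*⅙ - 7/24)/3 = (-11/3 - 7/24)/3 = (⅓)*(-95/24) = -95/72 ≈ -1.3194)
44 + D*p = 44 - 95/72*3 = 44 - 95/24 = 961/24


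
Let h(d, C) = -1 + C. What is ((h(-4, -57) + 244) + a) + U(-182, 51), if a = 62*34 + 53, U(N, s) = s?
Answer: 2398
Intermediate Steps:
a = 2161 (a = 2108 + 53 = 2161)
((h(-4, -57) + 244) + a) + U(-182, 51) = (((-1 - 57) + 244) + 2161) + 51 = ((-58 + 244) + 2161) + 51 = (186 + 2161) + 51 = 2347 + 51 = 2398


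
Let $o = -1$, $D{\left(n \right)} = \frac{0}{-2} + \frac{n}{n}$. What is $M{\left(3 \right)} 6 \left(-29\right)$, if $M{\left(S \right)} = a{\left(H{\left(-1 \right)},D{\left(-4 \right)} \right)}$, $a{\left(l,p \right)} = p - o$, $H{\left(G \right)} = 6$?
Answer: $-348$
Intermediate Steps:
$D{\left(n \right)} = 1$ ($D{\left(n \right)} = 0 \left(- \frac{1}{2}\right) + 1 = 0 + 1 = 1$)
$a{\left(l,p \right)} = 1 + p$ ($a{\left(l,p \right)} = p - -1 = p + 1 = 1 + p$)
$M{\left(S \right)} = 2$ ($M{\left(S \right)} = 1 + 1 = 2$)
$M{\left(3 \right)} 6 \left(-29\right) = 2 \cdot 6 \left(-29\right) = 12 \left(-29\right) = -348$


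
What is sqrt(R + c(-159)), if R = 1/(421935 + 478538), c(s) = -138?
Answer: I*sqrt(2283622921921)/128639 ≈ 11.747*I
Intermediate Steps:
R = 1/900473 ≈ 1.1105e-6
sqrt(R + c(-159)) = sqrt(1/900473 - 138) = sqrt(-124265273/900473) = I*sqrt(2283622921921)/128639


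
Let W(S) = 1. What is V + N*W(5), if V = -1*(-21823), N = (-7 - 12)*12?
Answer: 21595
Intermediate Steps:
N = -228 (N = -19*12 = -228)
V = 21823
V + N*W(5) = 21823 - 228*1 = 21823 - 228 = 21595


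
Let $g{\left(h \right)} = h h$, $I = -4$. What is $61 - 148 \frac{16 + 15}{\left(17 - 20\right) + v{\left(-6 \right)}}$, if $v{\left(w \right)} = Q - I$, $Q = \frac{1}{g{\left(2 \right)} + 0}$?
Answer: $- \frac{18047}{5} \approx -3609.4$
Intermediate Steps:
$g{\left(h \right)} = h^{2}$
$Q = \frac{1}{4}$ ($Q = \frac{1}{2^{2} + 0} = \frac{1}{4 + 0} = \frac{1}{4} \approx 0.25$)
$v{\left(w \right)} = \frac{17}{4}$ ($v{\left(w \right)} = \frac{1}{4} - -4 = \frac{1}{4} + 4 = \frac{17}{4}$)
$61 - 148 \frac{16 + 15}{\left(17 - 20\right) + v{\left(-6 \right)}} = 61 - 148 \frac{16 + 15}{\left(17 - 20\right) + \frac{17}{4}} = 61 - 148 \frac{31}{\left(17 - 20\right) + \frac{17}{4}} = 61 - 148 \frac{31}{-3 + \frac{17}{4}} = 61 - 148 \frac{31}{\frac{5}{4}} = 61 - 148 \cdot 31 \cdot \frac{4}{5} = 61 - \frac{18352}{5} = - \frac{18047}{5}$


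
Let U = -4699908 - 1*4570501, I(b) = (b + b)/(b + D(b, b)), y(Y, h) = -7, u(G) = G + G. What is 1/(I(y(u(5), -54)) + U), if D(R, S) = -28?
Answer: -5/46352043 ≈ -1.0787e-7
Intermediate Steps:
u(G) = 2*G
I(b) = 2*b/(-28 + b) (I(b) = (b + b)/(b - 28) = (2*b)/(-28 + b) = 2*b/(-28 + b))
U = -9270409 (U = -4699908 - 4570501 = -9270409)
1/(I(y(u(5), -54)) + U) = 1/(2*(-7)/(-28 - 7) - 9270409) = 1/(2*(-7)/(-35) - 9270409) = 1/(2*(-7)*(-1/35) - 9270409) = 1/(⅖ - 9270409) = 1/(-46352043/5) = -5/46352043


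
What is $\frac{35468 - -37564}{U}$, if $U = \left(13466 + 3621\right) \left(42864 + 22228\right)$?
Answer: $\frac{18258}{278056751} \approx 6.5663 \cdot 10^{-5}$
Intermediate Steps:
$U = 1112227004$ ($U = 17087 \cdot 65092 = 1112227004$)
$\frac{35468 - -37564}{U} = \frac{35468 - -37564}{1112227004} = \left(35468 + 37564\right) \frac{1}{1112227004} = 73032 \cdot \frac{1}{1112227004} = \frac{18258}{278056751}$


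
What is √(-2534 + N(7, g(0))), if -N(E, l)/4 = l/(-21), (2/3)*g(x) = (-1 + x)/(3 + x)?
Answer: 4*I*√69846/21 ≈ 50.34*I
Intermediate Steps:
g(x) = 3*(-1 + x)/(2*(3 + x)) (g(x) = 3*((-1 + x)/(3 + x))/2 = 3*(-1 + x)/(2*(3 + x)))
N(E, l) = 4*l/21 (N(E, l) = -4*l/(-21) = -4*l*(-1)/21 = -(-4)*l/21 = 4*l/21)
√(-2534 + N(7, g(0))) = √(-2534 + 4*(3*(-1 + 0)/(2*(3 + 0)))/21) = √(-2534 + 4*((3/2)*(-1)/3)/21) = √(-2534 + 4*((3/2)*(⅓)*(-1))/21) = √(-2534 + (4/21)*(-½)) = √(-2534 - 2/21) = √(-53216/21) = 4*I*√69846/21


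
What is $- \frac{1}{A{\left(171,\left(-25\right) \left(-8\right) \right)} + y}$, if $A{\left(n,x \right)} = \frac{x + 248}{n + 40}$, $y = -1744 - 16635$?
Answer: $\frac{211}{3877521} \approx 5.4416 \cdot 10^{-5}$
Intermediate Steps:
$y = -18379$
$A{\left(n,x \right)} = \frac{248 + x}{40 + n}$
$- \frac{1}{A{\left(171,\left(-25\right) \left(-8\right) \right)} + y} = - \frac{1}{\frac{248 - -200}{40 + 171} - 18379} = - \frac{1}{\frac{248 + 200}{211} - 18379} = - \frac{1}{\frac{1}{211} \cdot 448 - 18379} = - \frac{1}{\frac{448}{211} - 18379} = - \frac{1}{- \frac{3877521}{211}} = \left(-1\right) \left(- \frac{211}{3877521}\right) = \frac{211}{3877521}$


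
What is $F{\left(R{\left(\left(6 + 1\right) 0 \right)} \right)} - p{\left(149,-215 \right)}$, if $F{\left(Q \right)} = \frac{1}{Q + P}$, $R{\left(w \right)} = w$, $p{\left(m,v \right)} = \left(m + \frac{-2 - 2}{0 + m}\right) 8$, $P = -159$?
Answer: $- \frac{28234733}{23691} \approx -1191.8$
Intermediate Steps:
$p{\left(m,v \right)} = - \frac{32}{m} + 8 m$ ($p{\left(m,v \right)} = \left(m - \frac{4}{m}\right) 8 = - \frac{32}{m} + 8 m$)
$F{\left(Q \right)} = \frac{1}{-159 + Q}$ ($F{\left(Q \right)} = \frac{1}{Q - 159} = \frac{1}{-159 + Q}$)
$F{\left(R{\left(\left(6 + 1\right) 0 \right)} \right)} - p{\left(149,-215 \right)} = \frac{1}{-159 + \left(6 + 1\right) 0} - \left(- \frac{32}{149} + 8 \cdot 149\right) = \frac{1}{-159 + 7 \cdot 0} - \left(\left(-32\right) \frac{1}{149} + 1192\right) = \frac{1}{-159 + 0} - \left(- \frac{32}{149} + 1192\right) = \frac{1}{-159} - \frac{177576}{149} = - \frac{1}{159} - \frac{177576}{149} = - \frac{28234733}{23691}$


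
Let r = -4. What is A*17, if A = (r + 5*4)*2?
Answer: 544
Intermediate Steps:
A = 32 (A = (-4 + 5*4)*2 = (-4 + 20)*2 = 16*2 = 32)
A*17 = 32*17 = 544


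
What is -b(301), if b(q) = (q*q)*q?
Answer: -27270901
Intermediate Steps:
b(q) = q³ (b(q) = q²*q = q³)
-b(301) = -1*301³ = -1*27270901 = -27270901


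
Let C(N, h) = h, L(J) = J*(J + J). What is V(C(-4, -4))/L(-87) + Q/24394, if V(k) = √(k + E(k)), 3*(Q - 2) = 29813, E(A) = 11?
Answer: 29819/73182 + √7/15138 ≈ 0.40764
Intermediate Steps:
L(J) = 2*J² (L(J) = J*(2*J) = 2*J²)
Q = 29819/3 (Q = 2 + (⅓)*29813 = 2 + 29813/3 = 29819/3 ≈ 9939.7)
V(k) = √(11 + k) (V(k) = √(k + 11) = √(11 + k))
V(C(-4, -4))/L(-87) + Q/24394 = √(11 - 4)/((2*(-87)²)) + (29819/3)/24394 = √7/((2*7569)) + (29819/3)*(1/24394) = √7/15138 + 29819/73182 = 29819/73182 + √7/15138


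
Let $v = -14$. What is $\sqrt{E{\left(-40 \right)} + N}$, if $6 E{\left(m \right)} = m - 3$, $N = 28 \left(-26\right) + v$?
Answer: $\frac{i \sqrt{26970}}{6} \approx 27.371 i$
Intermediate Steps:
$N = -742$ ($N = 28 \left(-26\right) - 14 = -728 - 14 = -742$)
$E{\left(m \right)} = - \frac{1}{2} + \frac{m}{6}$ ($E{\left(m \right)} = \frac{m - 3}{6} = \frac{-3 + m}{6} = - \frac{1}{2} + \frac{m}{6}$)
$\sqrt{E{\left(-40 \right)} + N} = \sqrt{\left(- \frac{1}{2} + \frac{1}{6} \left(-40\right)\right) - 742} = \sqrt{\left(- \frac{1}{2} - \frac{20}{3}\right) - 742} = \sqrt{- \frac{43}{6} - 742} = \sqrt{- \frac{4495}{6}} = \frac{i \sqrt{26970}}{6}$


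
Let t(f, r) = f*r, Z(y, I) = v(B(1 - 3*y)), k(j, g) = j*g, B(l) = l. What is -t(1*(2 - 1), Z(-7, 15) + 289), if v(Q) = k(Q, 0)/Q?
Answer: -289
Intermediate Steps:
k(j, g) = g*j
v(Q) = 0 (v(Q) = (0*Q)/Q = 0/Q = 0)
Z(y, I) = 0
-t(1*(2 - 1), Z(-7, 15) + 289) = -1*(2 - 1)*(0 + 289) = -1*1*289 = -289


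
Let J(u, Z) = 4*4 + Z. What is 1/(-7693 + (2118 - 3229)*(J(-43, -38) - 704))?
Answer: 1/798893 ≈ 1.2517e-6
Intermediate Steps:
J(u, Z) = 16 + Z
1/(-7693 + (2118 - 3229)*(J(-43, -38) - 704)) = 1/(-7693 + (2118 - 3229)*((16 - 38) - 704)) = 1/(-7693 - 1111*(-22 - 704)) = 1/(-7693 - 1111*(-726)) = 1/(-7693 + 806586) = 1/798893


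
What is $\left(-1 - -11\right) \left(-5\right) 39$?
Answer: $-1950$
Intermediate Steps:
$\left(-1 - -11\right) \left(-5\right) 39 = \left(-1 + 11\right) \left(-5\right) 39 = 10 \left(-5\right) 39 = \left(-50\right) 39 = -1950$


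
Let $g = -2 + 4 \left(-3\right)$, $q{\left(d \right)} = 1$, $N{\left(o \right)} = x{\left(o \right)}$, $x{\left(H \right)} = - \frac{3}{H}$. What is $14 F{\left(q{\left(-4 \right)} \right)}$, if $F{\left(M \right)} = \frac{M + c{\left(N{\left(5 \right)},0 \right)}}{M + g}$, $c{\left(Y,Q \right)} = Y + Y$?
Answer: $\frac{14}{65} \approx 0.21538$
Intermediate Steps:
$N{\left(o \right)} = - \frac{3}{o}$
$g = -14$ ($g = -2 - 12 = -14$)
$c{\left(Y,Q \right)} = 2 Y$
$F{\left(M \right)} = \frac{- \frac{6}{5} + M}{-14 + M}$ ($F{\left(M \right)} = \frac{M + 2 \left(- \frac{3}{5}\right)}{M - 14} = \frac{M + 2 \left(\left(-3\right) \frac{1}{5}\right)}{-14 + M} = \frac{M + 2 \left(- \frac{3}{5}\right)}{-14 + M} = \frac{M - \frac{6}{5}}{-14 + M} = \frac{- \frac{6}{5} + M}{-14 + M}$)
$14 F{\left(q{\left(-4 \right)} \right)} = 14 \frac{- \frac{6}{5} + 1}{-14 + 1} = 14 \frac{1}{-13} \left(- \frac{1}{5}\right) = 14 \left(\left(- \frac{1}{13}\right) \left(- \frac{1}{5}\right)\right) = 14 \cdot \frac{1}{65} = \frac{14}{65}$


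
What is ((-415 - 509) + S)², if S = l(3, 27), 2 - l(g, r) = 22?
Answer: 891136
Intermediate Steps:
l(g, r) = -20 (l(g, r) = 2 - 1*22 = 2 - 22 = -20)
S = -20
((-415 - 509) + S)² = ((-415 - 509) - 20)² = (-924 - 20)² = (-944)² = 891136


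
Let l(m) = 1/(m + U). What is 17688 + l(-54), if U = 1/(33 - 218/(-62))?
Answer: 1080682604/61097 ≈ 17688.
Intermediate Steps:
U = 31/1132 (U = 1/(33 - 218*(-1/62)) = 1/(33 + 109/31) = 1/(1132/31) = 31/1132 ≈ 0.027385)
l(m) = 1/(31/1132 + m) (l(m) = 1/(m + 31/1132) = 1/(31/1132 + m))
17688 + l(-54) = 17688 + 1132/(31 + 1132*(-54)) = 17688 + 1132/(31 - 61128) = 17688 + 1132/(-61097) = 17688 + 1132*(-1/61097) = 17688 - 1132/61097 = 1080682604/61097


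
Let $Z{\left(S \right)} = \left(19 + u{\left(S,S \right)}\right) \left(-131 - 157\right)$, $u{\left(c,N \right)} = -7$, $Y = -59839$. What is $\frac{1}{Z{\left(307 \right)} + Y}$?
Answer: $- \frac{1}{63295} \approx -1.5799 \cdot 10^{-5}$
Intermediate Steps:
$Z{\left(S \right)} = -3456$ ($Z{\left(S \right)} = \left(19 - 7\right) \left(-131 - 157\right) = 12 \left(-288\right) = -3456$)
$\frac{1}{Z{\left(307 \right)} + Y} = \frac{1}{-3456 - 59839} = \frac{1}{-63295} = - \frac{1}{63295}$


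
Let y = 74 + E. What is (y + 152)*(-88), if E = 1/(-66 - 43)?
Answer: -2167704/109 ≈ -19887.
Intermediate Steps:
E = -1/109 (E = 1/(-109) = -1/109 ≈ -0.0091743)
y = 8065/109 (y = 74 - 1/109 = 8065/109 ≈ 73.991)
(y + 152)*(-88) = (8065/109 + 152)*(-88) = (24633/109)*(-88) = -2167704/109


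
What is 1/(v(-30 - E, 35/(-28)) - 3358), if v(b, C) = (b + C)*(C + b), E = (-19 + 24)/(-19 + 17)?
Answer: -16/40503 ≈ -0.00039503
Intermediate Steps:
E = -5/2 (E = 5/(-2) = 5*(-½) = -5/2 ≈ -2.5000)
v(b, C) = (C + b)² (v(b, C) = (C + b)*(C + b) = (C + b)²)
1/(v(-30 - E, 35/(-28)) - 3358) = 1/((35/(-28) + (-30 - 1*(-5/2)))² - 3358) = 1/((35*(-1/28) + (-30 + 5/2))² - 3358) = 1/((-5/4 - 55/2)² - 3358) = 1/((-115/4)² - 3358) = 1/(13225/16 - 3358) = 1/(-40503/16) = -16/40503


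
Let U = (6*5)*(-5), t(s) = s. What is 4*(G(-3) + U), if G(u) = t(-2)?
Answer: -608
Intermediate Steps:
G(u) = -2
U = -150 (U = 30*(-5) = -150)
4*(G(-3) + U) = 4*(-2 - 150) = 4*(-152) = -608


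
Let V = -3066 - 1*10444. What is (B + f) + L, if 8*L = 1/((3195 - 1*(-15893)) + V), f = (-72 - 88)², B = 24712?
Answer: 2245122689/44624 ≈ 50312.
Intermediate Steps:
f = 25600 (f = (-160)² = 25600)
V = -13510 (V = -3066 - 10444 = -13510)
L = 1/44624 (L = 1/(8*((3195 - 1*(-15893)) - 13510)) = 1/(8*((3195 + 15893) - 13510)) = 1/(8*(19088 - 13510)) = (⅛)/5578 = (⅛)*(1/5578) = 1/44624 ≈ 2.2409e-5)
(B + f) + L = (24712 + 25600) + 1/44624 = 50312 + 1/44624 = 2245122689/44624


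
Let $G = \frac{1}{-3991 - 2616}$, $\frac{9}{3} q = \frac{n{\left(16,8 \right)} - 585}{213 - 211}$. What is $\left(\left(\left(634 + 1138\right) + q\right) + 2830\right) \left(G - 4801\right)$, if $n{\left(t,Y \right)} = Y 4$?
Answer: $- \frac{429158554136}{19821} \approx -2.1652 \cdot 10^{7}$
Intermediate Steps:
$n{\left(t,Y \right)} = 4 Y$
$q = - \frac{553}{6}$ ($q = \frac{\left(4 \cdot 8 - 585\right) \frac{1}{213 - 211}}{3} = \frac{\left(32 - 585\right) \frac{1}{2}}{3} = \frac{\left(-553\right) \frac{1}{2}}{3} = \frac{1}{3} \left(- \frac{553}{2}\right) = - \frac{553}{6} \approx -92.167$)
$G = - \frac{1}{6607}$ ($G = \frac{1}{-6607} = - \frac{1}{6607} \approx -0.00015135$)
$\left(\left(\left(634 + 1138\right) + q\right) + 2830\right) \left(G - 4801\right) = \left(\left(\left(634 + 1138\right) - \frac{553}{6}\right) + 2830\right) \left(- \frac{1}{6607} - 4801\right) = \left(\left(1772 - \frac{553}{6}\right) + 2830\right) \left(- \frac{31720208}{6607}\right) = \left(\frac{10079}{6} + 2830\right) \left(- \frac{31720208}{6607}\right) = \frac{27059}{6} \left(- \frac{31720208}{6607}\right) = - \frac{429158554136}{19821}$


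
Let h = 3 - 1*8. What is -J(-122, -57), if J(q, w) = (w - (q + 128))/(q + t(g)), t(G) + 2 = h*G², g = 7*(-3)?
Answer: -63/2329 ≈ -0.027050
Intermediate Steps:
g = -21
h = -5 (h = 3 - 8 = -5)
t(G) = -2 - 5*G²
J(q, w) = (-128 + w - q)/(-2207 + q) (J(q, w) = (w - (q + 128))/(q + (-2 - 5*(-21)²)) = (w - (128 + q))/(q + (-2 - 5*441)) = (w + (-128 - q))/(q + (-2 - 2205)) = (-128 + w - q)/(q - 2207) = (-128 + w - q)/(-2207 + q))
-J(-122, -57) = -(128 - 122 - 1*(-57))/(2207 - 1*(-122)) = -(128 - 122 + 57)/(2207 + 122) = -63/2329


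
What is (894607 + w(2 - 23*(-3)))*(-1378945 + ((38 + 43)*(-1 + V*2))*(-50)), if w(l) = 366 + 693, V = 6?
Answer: -1274976072670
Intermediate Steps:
w(l) = 1059
(894607 + w(2 - 23*(-3)))*(-1378945 + ((38 + 43)*(-1 + V*2))*(-50)) = (894607 + 1059)*(-1378945 + ((38 + 43)*(-1 + 6*2))*(-50)) = 895666*(-1378945 + (81*(-1 + 12))*(-50)) = 895666*(-1378945 + (81*11)*(-50)) = 895666*(-1378945 + 891*(-50)) = 895666*(-1378945 - 44550) = 895666*(-1423495) = -1274976072670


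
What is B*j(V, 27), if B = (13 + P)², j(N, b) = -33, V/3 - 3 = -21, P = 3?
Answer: -8448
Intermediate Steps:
V = -54 (V = 9 + 3*(-21) = 9 - 63 = -54)
B = 256 (B = (13 + 3)² = 16² = 256)
B*j(V, 27) = 256*(-33) = -8448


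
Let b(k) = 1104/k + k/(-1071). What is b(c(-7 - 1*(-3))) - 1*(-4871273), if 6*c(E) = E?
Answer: 15646079423/3213 ≈ 4.8696e+6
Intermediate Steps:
c(E) = E/6
b(k) = 1104/k - k/1071 (b(k) = 1104/k + k*(-1/1071) = 1104/k - k/1071)
b(c(-7 - 1*(-3))) - 1*(-4871273) = (1104/(((-7 - 1*(-3))/6)) - (-7 - 1*(-3))/6426) - 1*(-4871273) = (1104/(((-7 + 3)/6)) - (-7 + 3)/6426) + 4871273 = (1104/(((⅙)*(-4))) - (-4)/6426) + 4871273 = (1104/(-⅔) - 1/1071*(-⅔)) + 4871273 = (1104*(-3/2) + 2/3213) + 4871273 = (-1656 + 2/3213) + 4871273 = -5320726/3213 + 4871273 = 15646079423/3213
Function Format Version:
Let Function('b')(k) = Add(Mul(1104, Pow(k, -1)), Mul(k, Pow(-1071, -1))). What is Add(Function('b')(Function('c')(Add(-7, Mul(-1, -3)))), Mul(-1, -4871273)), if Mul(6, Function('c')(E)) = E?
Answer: Rational(15646079423, 3213) ≈ 4.8696e+6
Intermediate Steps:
Function('c')(E) = Mul(Rational(1, 6), E)
Function('b')(k) = Add(Mul(1104, Pow(k, -1)), Mul(Rational(-1, 1071), k)) (Function('b')(k) = Add(Mul(1104, Pow(k, -1)), Mul(k, Rational(-1, 1071))) = Add(Mul(1104, Pow(k, -1)), Mul(Rational(-1, 1071), k)))
Add(Function('b')(Function('c')(Add(-7, Mul(-1, -3)))), Mul(-1, -4871273)) = Add(Add(Mul(1104, Pow(Mul(Rational(1, 6), Add(-7, Mul(-1, -3))), -1)), Mul(Rational(-1, 1071), Mul(Rational(1, 6), Add(-7, Mul(-1, -3))))), Mul(-1, -4871273)) = Add(Add(Mul(1104, Pow(Mul(Rational(1, 6), Add(-7, 3)), -1)), Mul(Rational(-1, 1071), Mul(Rational(1, 6), Add(-7, 3)))), 4871273) = Add(Add(Mul(1104, Pow(Mul(Rational(1, 6), -4), -1)), Mul(Rational(-1, 1071), Mul(Rational(1, 6), -4))), 4871273) = Add(Add(Mul(1104, Pow(Rational(-2, 3), -1)), Mul(Rational(-1, 1071), Rational(-2, 3))), 4871273) = Add(Add(Mul(1104, Rational(-3, 2)), Rational(2, 3213)), 4871273) = Add(Add(-1656, Rational(2, 3213)), 4871273) = Add(Rational(-5320726, 3213), 4871273) = Rational(15646079423, 3213)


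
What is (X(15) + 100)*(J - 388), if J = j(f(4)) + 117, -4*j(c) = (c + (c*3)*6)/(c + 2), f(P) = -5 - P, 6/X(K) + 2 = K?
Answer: -5066627/182 ≈ -27839.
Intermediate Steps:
X(K) = 6/(-2 + K)
j(c) = -19*c/(4*(2 + c)) (j(c) = -(c + (c*3)*6)/(4*(c + 2)) = -(c + (3*c)*6)/(4*(2 + c)) = -(c + 18*c)/(4*(2 + c)) = -19*c/(4*(2 + c)))
J = 3105/28 (J = -19*(-5 - 1*4)/(8 + 4*(-5 - 1*4)) + 117 = -19*(-5 - 4)/(8 + 4*(-5 - 4)) + 117 = -19*(-9)/(8 + 4*(-9)) + 117 = -19*(-9)/(8 - 36) + 117 = -19*(-9)/(-28) + 117 = -19*(-9)*(-1/28) + 117 = -171/28 + 117 = 3105/28 ≈ 110.89)
(X(15) + 100)*(J - 388) = (6/(-2 + 15) + 100)*(3105/28 - 388) = (6/13 + 100)*(-7759/28) = (1306/13)*(-7759/28) = -5066627/182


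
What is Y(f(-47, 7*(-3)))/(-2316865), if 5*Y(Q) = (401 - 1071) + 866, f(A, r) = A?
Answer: -196/11584325 ≈ -1.6919e-5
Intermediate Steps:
Y(Q) = 196/5 (Y(Q) = ((401 - 1071) + 866)/5 = (-670 + 866)/5 = (⅕)*196 = 196/5)
Y(f(-47, 7*(-3)))/(-2316865) = (196/5)/(-2316865) = (196/5)*(-1/2316865) = -196/11584325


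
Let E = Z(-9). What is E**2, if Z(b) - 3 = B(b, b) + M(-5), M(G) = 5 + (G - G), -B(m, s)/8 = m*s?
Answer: 409600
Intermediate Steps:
B(m, s) = -8*m*s
M(G) = 5 (M(G) = 5 + 0 = 5)
Z(b) = 8 - 8*b**2 (Z(b) = 3 + (-8*b*b + 5) = 3 + (-8*b**2 + 5) = 3 + (5 - 8*b**2) = 8 - 8*b**2)
E = -640 (E = 8 - 8*(-9)**2 = 8 - 8*81 = 8 - 648 = -640)
E**2 = (-640)**2 = 409600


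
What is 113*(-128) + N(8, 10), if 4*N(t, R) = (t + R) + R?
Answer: -14457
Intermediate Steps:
N(t, R) = R/2 + t/4 (N(t, R) = ((t + R) + R)/4 = ((R + t) + R)/4 = (t + 2*R)/4 = R/2 + t/4)
113*(-128) + N(8, 10) = 113*(-128) + ((½)*10 + (¼)*8) = -14464 + (5 + 2) = -14464 + 7 = -14457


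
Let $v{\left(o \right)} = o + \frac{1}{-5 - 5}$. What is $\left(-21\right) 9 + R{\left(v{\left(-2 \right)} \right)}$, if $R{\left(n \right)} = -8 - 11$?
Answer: $-208$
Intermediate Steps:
$v{\left(o \right)} = - \frac{1}{10} + o$ ($v{\left(o \right)} = o + \frac{1}{-10} = o - \frac{1}{10} = - \frac{1}{10} + o$)
$R{\left(n \right)} = -19$
$\left(-21\right) 9 + R{\left(v{\left(-2 \right)} \right)} = \left(-21\right) 9 - 19 = -189 - 19 = -208$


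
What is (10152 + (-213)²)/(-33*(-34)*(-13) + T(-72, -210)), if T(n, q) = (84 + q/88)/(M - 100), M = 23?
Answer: -8957388/2353379 ≈ -3.8062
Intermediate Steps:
T(n, q) = -12/11 - q/6776 (T(n, q) = (84 + q/88)/(23 - 100) = (84 + q*(1/88))/(-77) = (84 + q/88)*(-1/77) = -12/11 - q/6776)
(10152 + (-213)²)/(-33*(-34)*(-13) + T(-72, -210)) = (10152 + (-213)²)/(-33*(-34)*(-13) + (-12/11 - 1/6776*(-210))) = (10152 + 45369)/(1122*(-13) + (-12/11 + 15/484)) = 55521/(-14586 - 513/484) = 55521/(-7060137/484) = 55521*(-484/7060137) = -8957388/2353379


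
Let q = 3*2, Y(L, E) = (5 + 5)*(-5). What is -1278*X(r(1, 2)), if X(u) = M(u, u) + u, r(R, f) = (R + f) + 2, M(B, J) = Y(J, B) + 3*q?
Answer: 34506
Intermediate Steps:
Y(L, E) = -50 (Y(L, E) = 10*(-5) = -50)
q = 6
M(B, J) = -32 (M(B, J) = -50 + 3*6 = -50 + 18 = -32)
r(R, f) = 2 + R + f
X(u) = -32 + u
-1278*X(r(1, 2)) = -1278*(-32 + (2 + 1 + 2)) = -1278*(-32 + 5) = -1278*(-27) = 34506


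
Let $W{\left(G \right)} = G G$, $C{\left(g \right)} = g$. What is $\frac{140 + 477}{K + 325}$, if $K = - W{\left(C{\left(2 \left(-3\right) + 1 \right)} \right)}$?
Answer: $\frac{617}{300} \approx 2.0567$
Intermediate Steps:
$W{\left(G \right)} = G^{2}$
$K = -25$ ($K = - \left(2 \left(-3\right) + 1\right)^{2} = - \left(-6 + 1\right)^{2} = - \left(-5\right)^{2} = \left(-1\right) 25 = -25$)
$\frac{140 + 477}{K + 325} = \frac{140 + 477}{-25 + 325} = \frac{617}{300}$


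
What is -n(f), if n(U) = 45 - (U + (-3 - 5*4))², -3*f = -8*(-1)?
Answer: 5524/9 ≈ 613.78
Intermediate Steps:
f = -8/3 (f = -(-8)*(-1)/3 = -⅓*8 = -8/3 ≈ -2.6667)
n(U) = 45 - (-23 + U)² (n(U) = 45 - (U + (-3 - 20))² = 45 - (U - 23)² = 45 - (-23 + U)²)
-n(f) = -(45 - (-23 - 8/3)²) = -(45 - (-77/3)²) = -(45 - 1*5929/9) = -(45 - 5929/9) = -1*(-5524/9) = 5524/9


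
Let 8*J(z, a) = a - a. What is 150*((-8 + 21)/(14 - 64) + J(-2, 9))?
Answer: -39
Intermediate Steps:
J(z, a) = 0 (J(z, a) = (a - a)/8 = (1/8)*0 = 0)
150*((-8 + 21)/(14 - 64) + J(-2, 9)) = 150*((-8 + 21)/(14 - 64) + 0) = 150*(13/(-50) + 0) = 150*(13*(-1/50) + 0) = 150*(-13/50 + 0) = 150*(-13/50) = -39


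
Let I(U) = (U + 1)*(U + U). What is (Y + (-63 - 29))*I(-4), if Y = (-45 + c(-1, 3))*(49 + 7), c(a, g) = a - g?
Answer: -68064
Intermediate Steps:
Y = -2744 (Y = (-45 + (-1 - 1*3))*(49 + 7) = (-45 + (-1 - 3))*56 = (-45 - 4)*56 = -49*56 = -2744)
I(U) = 2*U*(1 + U) (I(U) = (1 + U)*(2*U) = 2*U*(1 + U))
(Y + (-63 - 29))*I(-4) = (-2744 + (-63 - 29))*(2*(-4)*(1 - 4)) = (-2744 - 92)*(2*(-4)*(-3)) = -2836*24 = -68064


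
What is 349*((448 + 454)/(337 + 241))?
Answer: 157399/289 ≈ 544.63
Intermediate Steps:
349*((448 + 454)/(337 + 241)) = 349*(902/578) = 349*(902*(1/578)) = 349*(451/289) = 157399/289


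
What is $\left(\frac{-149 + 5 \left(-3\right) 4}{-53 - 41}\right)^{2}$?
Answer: $\frac{43681}{8836} \approx 4.9435$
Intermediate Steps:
$\left(\frac{-149 + 5 \left(-3\right) 4}{-53 - 41}\right)^{2} = \left(\frac{-149 - 60}{-94}\right)^{2} = \left(\left(-149 - 60\right) \left(- \frac{1}{94}\right)\right)^{2} = \left(\left(-209\right) \left(- \frac{1}{94}\right)\right)^{2} = \left(\frac{209}{94}\right)^{2} = \frac{43681}{8836}$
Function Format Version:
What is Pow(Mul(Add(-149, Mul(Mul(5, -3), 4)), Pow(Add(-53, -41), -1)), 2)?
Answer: Rational(43681, 8836) ≈ 4.9435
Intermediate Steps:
Pow(Mul(Add(-149, Mul(Mul(5, -3), 4)), Pow(Add(-53, -41), -1)), 2) = Pow(Mul(Add(-149, Mul(-15, 4)), Pow(-94, -1)), 2) = Pow(Mul(Add(-149, -60), Rational(-1, 94)), 2) = Pow(Mul(-209, Rational(-1, 94)), 2) = Pow(Rational(209, 94), 2) = Rational(43681, 8836)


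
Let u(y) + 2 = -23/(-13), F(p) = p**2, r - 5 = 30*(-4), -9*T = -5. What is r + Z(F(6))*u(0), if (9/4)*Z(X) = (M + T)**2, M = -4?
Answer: -367129/3159 ≈ -116.22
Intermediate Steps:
T = 5/9 (T = -1/9*(-5) = 5/9 ≈ 0.55556)
r = -115 (r = 5 + 30*(-4) = 5 - 120 = -115)
u(y) = -3/13 (u(y) = -2 - 23/(-13) = -2 - 23*(-1/13) = -2 + 23/13 = -3/13)
Z(X) = 3844/729 (Z(X) = 4*(-4 + 5/9)**2/9 = 4*(-31/9)**2/9 = (4/9)*(961/81) = 3844/729)
r + Z(F(6))*u(0) = -115 + (3844/729)*(-3/13) = -115 - 3844/3159 = -367129/3159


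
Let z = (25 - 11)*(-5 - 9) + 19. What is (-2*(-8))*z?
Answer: -2832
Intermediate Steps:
z = -177 (z = 14*(-14) + 19 = -196 + 19 = -177)
(-2*(-8))*z = -2*(-8)*(-177) = 16*(-177) = -2832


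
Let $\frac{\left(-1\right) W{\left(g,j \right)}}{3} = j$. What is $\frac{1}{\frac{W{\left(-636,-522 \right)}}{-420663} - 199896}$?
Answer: $- \frac{140221}{28029617538} \approx -5.0026 \cdot 10^{-6}$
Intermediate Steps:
$W{\left(g,j \right)} = - 3 j$
$\frac{1}{\frac{W{\left(-636,-522 \right)}}{-420663} - 199896} = \frac{1}{\frac{\left(-3\right) \left(-522\right)}{-420663} - 199896} = \frac{1}{1566 \left(- \frac{1}{420663}\right) - 199896} = \frac{1}{- \frac{522}{140221} - 199896} = \frac{1}{- \frac{28029617538}{140221}} = - \frac{140221}{28029617538}$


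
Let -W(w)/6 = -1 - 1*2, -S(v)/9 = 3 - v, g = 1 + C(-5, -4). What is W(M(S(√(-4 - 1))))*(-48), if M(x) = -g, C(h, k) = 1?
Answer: -864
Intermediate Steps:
g = 2 (g = 1 + 1 = 2)
S(v) = -27 + 9*v (S(v) = -9*(3 - v) = -27 + 9*v)
M(x) = -2 (M(x) = -1*2 = -2)
W(w) = 18 (W(w) = -6*(-1 - 1*2) = -6*(-1 - 2) = -6*(-3) = 18)
W(M(S(√(-4 - 1))))*(-48) = 18*(-48) = -864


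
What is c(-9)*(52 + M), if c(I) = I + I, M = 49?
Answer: -1818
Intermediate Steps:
c(I) = 2*I
c(-9)*(52 + M) = (2*(-9))*(52 + 49) = -18*101 = -1818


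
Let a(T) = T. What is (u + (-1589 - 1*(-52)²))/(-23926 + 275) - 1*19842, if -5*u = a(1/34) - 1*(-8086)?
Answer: -15955425881/804134 ≈ -19842.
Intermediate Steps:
u = -54985/34 (u = -(1/34 - 1*(-8086))/5 = -(1/34 + 8086)/5 = -⅕*274925/34 = -54985/34 ≈ -1617.2)
(u + (-1589 - 1*(-52)²))/(-23926 + 275) - 1*19842 = (-54985/34 + (-1589 - 1*(-52)²))/(-23926 + 275) - 1*19842 = (-54985/34 + (-1589 - 1*2704))/(-23651) - 19842 = (-54985/34 + (-1589 - 2704))*(-1/23651) - 19842 = (-54985/34 - 4293)*(-1/23651) - 19842 = -200947/34*(-1/23651) - 19842 = 200947/804134 - 19842 = -15955425881/804134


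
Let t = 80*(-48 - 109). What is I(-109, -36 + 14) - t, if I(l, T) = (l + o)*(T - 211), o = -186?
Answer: 81295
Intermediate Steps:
I(l, T) = (-211 + T)*(-186 + l) (I(l, T) = (l - 186)*(T - 211) = (-186 + l)*(-211 + T) = (-211 + T)*(-186 + l))
t = -12560 (t = 80*(-157) = -12560)
I(-109, -36 + 14) - t = (39246 - 211*(-109) - 186*(-36 + 14) + (-36 + 14)*(-109)) - 1*(-12560) = (39246 + 22999 - 186*(-22) - 22*(-109)) + 12560 = (39246 + 22999 + 4092 + 2398) + 12560 = 68735 + 12560 = 81295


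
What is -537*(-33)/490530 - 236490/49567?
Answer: -38375687631/8104700170 ≈ -4.7350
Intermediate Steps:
-537*(-33)/490530 - 236490/49567 = 17721*(1/490530) - 236490*1/49567 = 5907/163510 - 236490/49567 = -38375687631/8104700170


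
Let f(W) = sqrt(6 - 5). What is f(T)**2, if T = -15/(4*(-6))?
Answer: 1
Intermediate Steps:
T = 5/8 (T = -15/(-24) = -15*(-1/24) = 5/8 ≈ 0.62500)
f(W) = 1 (f(W) = sqrt(1) = 1)
f(T)**2 = 1**2 = 1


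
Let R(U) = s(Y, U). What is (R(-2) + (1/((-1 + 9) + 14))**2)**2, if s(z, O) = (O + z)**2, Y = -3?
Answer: 146434201/234256 ≈ 625.10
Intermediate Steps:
R(U) = (-3 + U)**2 (R(U) = (U - 3)**2 = (-3 + U)**2)
(R(-2) + (1/((-1 + 9) + 14))**2)**2 = ((-3 - 2)**2 + (1/((-1 + 9) + 14))**2)**2 = ((-5)**2 + (1/(8 + 14))**2)**2 = (25 + (1/22)**2)**2 = (25 + 1/484)**2 = (12101/484)**2 = 146434201/234256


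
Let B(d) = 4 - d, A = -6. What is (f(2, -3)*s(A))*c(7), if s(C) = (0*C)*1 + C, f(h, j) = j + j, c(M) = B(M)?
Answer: -108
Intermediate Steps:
c(M) = 4 - M
f(h, j) = 2*j
s(C) = C (s(C) = 0*1 + C = 0 + C = C)
(f(2, -3)*s(A))*c(7) = ((2*(-3))*(-6))*(4 - 1*7) = (-6*(-6))*(4 - 7) = 36*(-3) = -108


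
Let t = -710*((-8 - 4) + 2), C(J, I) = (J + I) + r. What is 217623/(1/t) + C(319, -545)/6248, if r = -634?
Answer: 2413482594385/1562 ≈ 1.5451e+9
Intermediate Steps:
C(J, I) = -634 + I + J (C(J, I) = (J + I) - 634 = (I + J) - 634 = -634 + I + J)
t = 7100 (t = -710*(-12 + 2) = -710*(-10) = 7100)
217623/(1/t) + C(319, -545)/6248 = 217623/(1/7100) + (-634 - 545 + 319)/6248 = 217623/(1/7100) - 860*1/6248 = 217623*7100 - 215/1562 = 1545123300 - 215/1562 = 2413482594385/1562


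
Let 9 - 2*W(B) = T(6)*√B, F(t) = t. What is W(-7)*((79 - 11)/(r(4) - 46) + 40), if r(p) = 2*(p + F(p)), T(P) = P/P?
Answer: 849/5 - 283*I*√7/15 ≈ 169.8 - 49.917*I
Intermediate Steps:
T(P) = 1
r(p) = 4*p (r(p) = 2*(p + p) = 2*(2*p) = 4*p)
W(B) = 9/2 - √B/2
W(-7)*((79 - 11)/(r(4) - 46) + 40) = (9/2 - I*√7/2)*((79 - 11)/(4*4 - 46) + 40) = (9/2 - I*√7/2)*(68/(16 - 46) + 40) = (9/2 - I*√7/2)*(68/(-30) + 40) = (9/2 - I*√7/2)*(68*(-1/30) + 40) = (9/2 - I*√7/2)*(-34/15 + 40) = (9/2 - I*√7/2)*(566/15) = 849/5 - 283*I*√7/15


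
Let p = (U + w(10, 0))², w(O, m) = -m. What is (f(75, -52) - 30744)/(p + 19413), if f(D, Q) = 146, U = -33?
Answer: -15299/10251 ≈ -1.4924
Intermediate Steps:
p = 1089 (p = (-33 - 1*0)² = (-33 + 0)² = (-33)² = 1089)
(f(75, -52) - 30744)/(p + 19413) = (146 - 30744)/(1089 + 19413) = -30598/20502 = -30598*1/20502 = -15299/10251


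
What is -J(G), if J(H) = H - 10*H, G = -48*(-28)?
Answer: 12096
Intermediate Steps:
G = 1344
J(H) = -9*H
-J(G) = -(-9)*1344 = -1*(-12096) = 12096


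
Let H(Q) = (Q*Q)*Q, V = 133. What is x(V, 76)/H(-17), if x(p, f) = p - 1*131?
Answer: -2/4913 ≈ -0.00040708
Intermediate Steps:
x(p, f) = -131 + p (x(p, f) = p - 131 = -131 + p)
H(Q) = Q³ (H(Q) = Q²*Q = Q³)
x(V, 76)/H(-17) = (-131 + 133)/((-17)³) = 2/(-4913) = 2*(-1/4913) = -2/4913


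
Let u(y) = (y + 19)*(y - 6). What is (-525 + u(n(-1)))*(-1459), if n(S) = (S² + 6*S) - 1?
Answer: 993579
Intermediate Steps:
n(S) = -1 + S² + 6*S
u(y) = (-6 + y)*(19 + y) (u(y) = (19 + y)*(-6 + y) = (-6 + y)*(19 + y))
(-525 + u(n(-1)))*(-1459) = (-525 + (-114 + (-1 + (-1)² + 6*(-1))² + 13*(-1 + (-1)² + 6*(-1))))*(-1459) = (-525 + (-114 + (-1 + 1 - 6)² + 13*(-1 + 1 - 6)))*(-1459) = (-525 + (-114 + (-6)² + 13*(-6)))*(-1459) = (-525 + (-114 + 36 - 78))*(-1459) = (-525 - 156)*(-1459) = -681*(-1459) = 993579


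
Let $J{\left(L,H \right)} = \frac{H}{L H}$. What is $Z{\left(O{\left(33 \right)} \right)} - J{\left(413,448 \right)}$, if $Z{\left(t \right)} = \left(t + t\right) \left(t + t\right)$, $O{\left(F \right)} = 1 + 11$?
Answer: $\frac{237887}{413} \approx 576.0$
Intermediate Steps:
$J{\left(L,H \right)} = \frac{1}{L}$ ($J{\left(L,H \right)} = \frac{H}{H L} = H \frac{1}{H L} = \frac{1}{L}$)
$O{\left(F \right)} = 12$
$Z{\left(t \right)} = 4 t^{2}$ ($Z{\left(t \right)} = 2 t 2 t = 4 t^{2}$)
$Z{\left(O{\left(33 \right)} \right)} - J{\left(413,448 \right)} = 4 \cdot 12^{2} - \frac{1}{413} = 4 \cdot 144 - \frac{1}{413} = 576 - \frac{1}{413} = \frac{237887}{413}$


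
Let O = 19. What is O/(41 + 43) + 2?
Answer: 187/84 ≈ 2.2262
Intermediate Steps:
O/(41 + 43) + 2 = 19/(41 + 43) + 2 = 19/84 + 2 = 187/84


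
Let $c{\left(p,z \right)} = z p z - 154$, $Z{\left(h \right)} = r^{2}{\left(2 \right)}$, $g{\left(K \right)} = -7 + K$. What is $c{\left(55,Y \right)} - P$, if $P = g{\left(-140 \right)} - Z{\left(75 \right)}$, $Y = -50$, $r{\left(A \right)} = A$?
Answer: $137497$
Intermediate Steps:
$Z{\left(h \right)} = 4$ ($Z{\left(h \right)} = 2^{2} = 4$)
$c{\left(p,z \right)} = -154 + p z^{2}$ ($c{\left(p,z \right)} = p z z - 154 = p z^{2} - 154 = -154 + p z^{2}$)
$P = -151$ ($P = \left(-7 - 140\right) - 4 = -147 - 4 = -151$)
$c{\left(55,Y \right)} - P = \left(-154 + 55 \left(-50\right)^{2}\right) - -151 = \left(-154 + 55 \cdot 2500\right) + 151 = \left(-154 + 137500\right) + 151 = 137346 + 151 = 137497$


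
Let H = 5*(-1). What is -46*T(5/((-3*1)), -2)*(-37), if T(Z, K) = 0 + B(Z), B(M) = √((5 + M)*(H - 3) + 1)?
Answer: 1702*I*√231/3 ≈ 8622.7*I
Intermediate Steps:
H = -5
B(M) = √(-39 - 8*M) (B(M) = √((5 + M)*(-5 - 3) + 1) = √((5 + M)*(-8) + 1) = √((-40 - 8*M) + 1) = √(-39 - 8*M))
T(Z, K) = √(-39 - 8*Z) (T(Z, K) = 0 + √(-39 - 8*Z) = √(-39 - 8*Z))
-46*T(5/((-3*1)), -2)*(-37) = -46*√(-39 - 40/((-3*1)))*(-37) = -46*√(-39 - 40/(-3))*(-37) = -46*√(-39 - 40*(-1)/3)*(-37) = -46*√(-39 - 8*(-5/3))*(-37) = -46*√(-39 + 40/3)*(-37) = -46*I*√231/3*(-37) = 1702*I*√231/3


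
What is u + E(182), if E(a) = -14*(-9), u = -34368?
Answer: -34242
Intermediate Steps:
E(a) = 126
u + E(182) = -34368 + 126 = -34242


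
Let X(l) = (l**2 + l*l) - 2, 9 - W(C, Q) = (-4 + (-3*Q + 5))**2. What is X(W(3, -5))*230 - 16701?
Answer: 28046979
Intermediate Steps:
W(C, Q) = 9 - (1 - 3*Q)**2 (W(C, Q) = 9 - (-4 + (-3*Q + 5))**2 = 9 - (-4 + (5 - 3*Q))**2 = 9 - (1 - 3*Q)**2)
X(l) = -2 + 2*l**2 (X(l) = (l**2 + l**2) - 2 = 2*l**2 - 2 = -2 + 2*l**2)
X(W(3, -5))*230 - 16701 = (-2 + 2*(9 - (-1 + 3*(-5))**2)**2)*230 - 16701 = (-2 + 2*(9 - (-1 - 15)**2)**2)*230 - 16701 = (-2 + 2*(9 - 1*(-16)**2)**2)*230 - 16701 = (-2 + 2*(9 - 1*256)**2)*230 - 16701 = (-2 + 2*(9 - 256)**2)*230 - 16701 = (-2 + 2*(-247)**2)*230 - 16701 = (-2 + 2*61009)*230 - 16701 = (-2 + 122018)*230 - 16701 = 122016*230 - 16701 = 28063680 - 16701 = 28046979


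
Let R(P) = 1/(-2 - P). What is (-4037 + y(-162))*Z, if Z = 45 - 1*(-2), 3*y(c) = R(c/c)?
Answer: -1707698/9 ≈ -1.8974e+5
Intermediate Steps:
y(c) = -⅑ (y(c) = (-1/(2 + c/c))/3 = (-1/(2 + 1))/3 = (-1/3)/3 = (-1*⅓)/3 = (⅓)*(-⅓) = -⅑)
Z = 47 (Z = 45 + 2 = 47)
(-4037 + y(-162))*Z = (-4037 - ⅑)*47 = -36334/9*47 = -1707698/9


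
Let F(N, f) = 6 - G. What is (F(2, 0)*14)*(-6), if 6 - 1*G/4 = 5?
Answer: -168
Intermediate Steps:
G = 4 (G = 24 - 4*5 = 24 - 20 = 4)
F(N, f) = 2 (F(N, f) = 6 - 1*4 = 6 - 4 = 2)
(F(2, 0)*14)*(-6) = (2*14)*(-6) = 28*(-6) = -168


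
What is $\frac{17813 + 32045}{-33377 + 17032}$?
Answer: $- \frac{49858}{16345} \approx -3.0504$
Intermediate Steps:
$\frac{17813 + 32045}{-33377 + 17032} = \frac{49858}{-16345} = 49858 \left(- \frac{1}{16345}\right) = - \frac{49858}{16345}$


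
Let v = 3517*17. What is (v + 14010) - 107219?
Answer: -33420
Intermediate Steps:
v = 59789
(v + 14010) - 107219 = (59789 + 14010) - 107219 = 73799 - 107219 = -33420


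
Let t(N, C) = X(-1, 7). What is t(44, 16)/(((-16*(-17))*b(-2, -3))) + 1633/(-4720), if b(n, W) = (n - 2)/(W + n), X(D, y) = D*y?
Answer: -121369/320960 ≈ -0.37814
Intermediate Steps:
b(n, W) = (-2 + n)/(W + n)
t(N, C) = -7 (t(N, C) = -1*7 = -7)
t(44, 16)/(((-16*(-17))*b(-2, -3))) + 1633/(-4720) = -7*(-3 - 2)/(272*(-2 - 2)) + 1633/(-4720) = -7/(272*(-4/(-5))) + 1633*(-1/4720) = -7/(272*(-⅕*(-4))) - 1633/4720 = -7/(272*(⅘)) - 1633/4720 = -7/1088/5 - 1633/4720 = -7*5/1088 - 1633/4720 = -35/1088 - 1633/4720 = -121369/320960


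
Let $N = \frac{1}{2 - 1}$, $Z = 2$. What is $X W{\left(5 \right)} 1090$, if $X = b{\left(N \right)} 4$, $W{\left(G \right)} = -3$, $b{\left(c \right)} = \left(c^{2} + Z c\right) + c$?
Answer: $-52320$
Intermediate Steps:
$N = 1$ ($N = 1^{-1} = 1$)
$b{\left(c \right)} = c^{2} + 3 c$ ($b{\left(c \right)} = \left(c^{2} + 2 c\right) + c = c^{2} + 3 c$)
$X = 16$ ($X = 1 \left(3 + 1\right) 4 = 1 \cdot 4 \cdot 4 = 4 \cdot 4 = 16$)
$X W{\left(5 \right)} 1090 = 16 \left(-3\right) 1090 = \left(-48\right) 1090 = -52320$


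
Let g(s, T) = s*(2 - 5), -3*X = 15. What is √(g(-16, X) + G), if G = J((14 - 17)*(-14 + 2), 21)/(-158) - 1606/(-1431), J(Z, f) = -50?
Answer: √70203441561/37683 ≈ 7.0313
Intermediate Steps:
X = -5 (X = -⅓*15 = -5)
g(s, T) = -3*s (g(s, T) = s*(-3) = -3*s)
G = 162649/113049 (G = -50/(-158) - 1606/(-1431) = -50*(-1/158) - 1606*(-1/1431) = 25/79 + 1606/1431 = 162649/113049 ≈ 1.4387)
√(g(-16, X) + G) = √(-3*(-16) + 162649/113049) = √(48 + 162649/113049) = √(5589001/113049) = √70203441561/37683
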